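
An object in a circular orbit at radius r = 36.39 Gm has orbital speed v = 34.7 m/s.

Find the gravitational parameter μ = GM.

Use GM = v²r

Convert to SI: r = 36.39 Gm = 3.639e+10 m.
For a circular orbit v² = GM/r, so GM = v² · r.
GM = (34.7)² · 3.639e+10 m³/s² ≈ 4.382e+13 m³/s² = 4.382 × 10^13 m³/s².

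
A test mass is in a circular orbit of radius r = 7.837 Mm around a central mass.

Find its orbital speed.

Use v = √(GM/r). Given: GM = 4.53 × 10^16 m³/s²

Convert to SI: r = 7.837 Mm = 7.837e+06 m.
For a circular orbit, gravity supplies the centripetal force, so v = √(GM / r).
v = √(4.53e+16 / 7.837e+06) m/s ≈ 7.603e+04 m/s = 76.03 km/s.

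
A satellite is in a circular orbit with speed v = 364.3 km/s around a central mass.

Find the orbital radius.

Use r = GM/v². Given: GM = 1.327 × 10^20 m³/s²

Convert to SI: v = 364.3 km/s = 364300 m/s.
For a circular orbit, v² = GM / r, so r = GM / v².
r = 1.327e+20 / (364300)² m ≈ 9.999e+08 m = 999.9 Mm.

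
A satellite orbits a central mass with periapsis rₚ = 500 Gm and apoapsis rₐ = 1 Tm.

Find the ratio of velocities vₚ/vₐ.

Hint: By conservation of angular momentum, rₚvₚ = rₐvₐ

Convert to SI: rₚ = 500 Gm = 5e+11 m; rₐ = 1 Tm = 1e+12 m.
Conservation of angular momentum gives rₚvₚ = rₐvₐ, so vₚ/vₐ = rₐ/rₚ.
vₚ/vₐ = 1e+12 / 5e+11 ≈ 2.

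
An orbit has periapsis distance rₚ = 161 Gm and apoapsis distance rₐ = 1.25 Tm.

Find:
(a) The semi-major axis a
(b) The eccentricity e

Convert to SI: rₚ = 161 Gm = 1.61e+11 m; rₐ = 1.25 Tm = 1.25e+12 m.
(a) a = (rₚ + rₐ) / 2 = (1.61e+11 + 1.25e+12) / 2 ≈ 7.055e+11 m = 705.5 Gm.
(b) e = (rₐ − rₚ) / (rₐ + rₚ) = (1.25e+12 − 1.61e+11) / (1.25e+12 + 1.61e+11) ≈ 0.7718.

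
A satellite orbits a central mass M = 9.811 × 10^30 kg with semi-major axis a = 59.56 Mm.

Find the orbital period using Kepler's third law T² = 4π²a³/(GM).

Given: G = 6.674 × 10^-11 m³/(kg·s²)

Convert to SI: a = 59.56 Mm = 5.956e+07 m.
GM = G · M = 6.674e-11 · 9.811e+30 = 6.54786e+20 m³/s².
Kepler's third law: T = 2π √(a³ / GM).
Substituting a = 5.956e+07 m and GM = 6.54786e+20 m³/s²:
T = 2π √((5.956e+07)³ / 6.54786e+20) s
T ≈ 112.9 s = 1.881 minutes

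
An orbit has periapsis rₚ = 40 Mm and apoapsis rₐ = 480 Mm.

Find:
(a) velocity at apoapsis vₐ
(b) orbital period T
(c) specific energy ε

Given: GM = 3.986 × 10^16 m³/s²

Convert to SI: rₚ = 40 Mm = 4e+07 m; rₐ = 480 Mm = 4.8e+08 m.
(a) With a = (rₚ + rₐ)/2 = 2.6e+08 m, vₐ = √(GM (2/rₐ − 1/a)) = √(3.986e+16 · (2/4.8e+08 − 1/2.6e+08)) m/s ≈ 3574 m/s
(b) With a = (rₚ + rₐ)/2 = 2.6e+08 m, T = 2π √(a³/GM) = 2π √((2.6e+08)³/3.986e+16) s ≈ 1.319e+05 s
(c) With a = (rₚ + rₐ)/2 = 2.6e+08 m, ε = −GM/(2a) = −3.986e+16/(2 · 2.6e+08) J/kg ≈ -7.665e+07 J/kg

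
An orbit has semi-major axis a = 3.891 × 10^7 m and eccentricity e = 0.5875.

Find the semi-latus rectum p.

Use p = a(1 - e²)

p = a (1 − e²).
p = 3.891e+07 · (1 − (0.5875)²) = 3.891e+07 · 0.654844 ≈ 2.548e+07 m = 2.548 × 10^7 m.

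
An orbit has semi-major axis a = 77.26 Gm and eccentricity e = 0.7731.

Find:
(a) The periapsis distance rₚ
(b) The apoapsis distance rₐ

Convert to SI: a = 77.26 Gm = 7.726e+10 m.
(a) rₚ = a(1 − e) = 7.726e+10 · (1 − 0.7731) = 7.726e+10 · 0.2269 ≈ 1.753e+10 m = 17.53 Gm.
(b) rₐ = a(1 + e) = 7.726e+10 · (1 + 0.7731) = 7.726e+10 · 1.7731 ≈ 1.37e+11 m = 137 Gm.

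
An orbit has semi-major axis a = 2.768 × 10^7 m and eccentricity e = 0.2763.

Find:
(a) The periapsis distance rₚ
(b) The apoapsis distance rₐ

(a) rₚ = a(1 − e) = 2.768e+07 · (1 − 0.2763) = 2.768e+07 · 0.7237 ≈ 2.003e+07 m = 2.003 × 10^7 m.
(b) rₐ = a(1 + e) = 2.768e+07 · (1 + 0.2763) = 2.768e+07 · 1.2763 ≈ 3.533e+07 m = 3.533 × 10^7 m.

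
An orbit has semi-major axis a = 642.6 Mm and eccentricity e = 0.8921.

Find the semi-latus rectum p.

Convert to SI: a = 642.6 Mm = 6.426e+08 m.
p = a (1 − e²).
p = 6.426e+08 · (1 − (0.8921)²) = 6.426e+08 · 0.204158 ≈ 1.312e+08 m = 131.2 Mm.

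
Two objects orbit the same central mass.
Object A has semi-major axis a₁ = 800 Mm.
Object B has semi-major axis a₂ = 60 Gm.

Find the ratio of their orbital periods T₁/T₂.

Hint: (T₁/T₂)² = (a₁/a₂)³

Convert to SI: a₁ = 800 Mm = 8e+08 m; a₂ = 60 Gm = 6e+10 m.
From Kepler's third law, (T₁/T₂)² = (a₁/a₂)³, so T₁/T₂ = (a₁/a₂)^(3/2).
a₁/a₂ = 8e+08 / 6e+10 = 0.0133333.
T₁/T₂ = (0.0133333)^(3/2) ≈ 0.00154.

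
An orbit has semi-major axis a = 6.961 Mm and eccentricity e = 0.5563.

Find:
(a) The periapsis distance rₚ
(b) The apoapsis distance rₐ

Convert to SI: a = 6.961 Mm = 6.961e+06 m.
(a) rₚ = a(1 − e) = 6.961e+06 · (1 − 0.5563) = 6.961e+06 · 0.4437 ≈ 3.089e+06 m = 3.089 Mm.
(b) rₐ = a(1 + e) = 6.961e+06 · (1 + 0.5563) = 6.961e+06 · 1.5563 ≈ 1.083e+07 m = 10.83 Mm.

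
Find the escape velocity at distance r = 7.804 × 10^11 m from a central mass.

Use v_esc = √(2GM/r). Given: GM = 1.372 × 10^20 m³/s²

Escape velocity comes from setting total energy to zero: ½v² − GM/r = 0 ⇒ v_esc = √(2GM / r).
v_esc = √(2 · 1.372e+20 / 7.804e+11) m/s ≈ 1.875e+04 m/s = 18.75 km/s.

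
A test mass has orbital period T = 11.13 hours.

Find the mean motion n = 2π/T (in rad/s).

Convert to SI: T = 11.13 hours = 40068 s.
n = 2π / T.
n = 2π / 40068 s ≈ 0.0001568 rad/s.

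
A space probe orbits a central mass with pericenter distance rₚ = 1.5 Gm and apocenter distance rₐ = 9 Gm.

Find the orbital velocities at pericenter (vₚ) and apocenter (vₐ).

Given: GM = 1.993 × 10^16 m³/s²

Convert to SI: rₚ = 1.5 Gm = 1.5e+09 m; rₐ = 9 Gm = 9e+09 m.
Use the vis-viva equation v² = GM(2/r − 1/a) with a = (rₚ + rₐ)/2 = (1.5e+09 + 9e+09)/2 = 5.25e+09 m.
vₚ = √(GM · (2/rₚ − 1/a)) = √(1.993e+16 · (2/1.5e+09 − 1/5.25e+09)) m/s ≈ 4773 m/s = 4.773 km/s.
vₐ = √(GM · (2/rₐ − 1/a)) = √(1.993e+16 · (2/9e+09 − 1/5.25e+09)) m/s ≈ 795.4 m/s = 795.4 m/s.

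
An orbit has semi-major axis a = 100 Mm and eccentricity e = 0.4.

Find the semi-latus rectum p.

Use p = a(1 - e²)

Convert to SI: a = 100 Mm = 1e+08 m.
p = a (1 − e²).
p = 1e+08 · (1 − (0.4)²) = 1e+08 · 0.84 ≈ 8.4e+07 m = 84 Mm.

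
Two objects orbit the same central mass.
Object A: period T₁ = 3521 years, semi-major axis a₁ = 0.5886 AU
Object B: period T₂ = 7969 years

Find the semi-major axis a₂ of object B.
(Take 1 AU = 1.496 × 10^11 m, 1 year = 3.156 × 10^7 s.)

Convert to SI: T₁ = 3521 years = 1.11123e+11 s; a₁ = 0.5886 AU = 8.80546e+10 m; T₂ = 7969 years = 2.51502e+11 s.
Kepler's third law: (T₁/T₂)² = (a₁/a₂)³ ⇒ a₂ = a₁ · (T₂/T₁)^(2/3).
T₂/T₁ = 2.51502e+11 / 1.11123e+11 = 2.26328.
a₂ = 8.80546e+10 · (2.26328)^(2/3) m ≈ 1.518e+11 m = 1.015 AU.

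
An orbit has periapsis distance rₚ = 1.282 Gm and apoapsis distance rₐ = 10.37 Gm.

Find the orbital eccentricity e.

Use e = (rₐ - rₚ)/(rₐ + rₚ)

Convert to SI: rₚ = 1.282 Gm = 1.282e+09 m; rₐ = 10.37 Gm = 1.037e+10 m.
e = (rₐ − rₚ) / (rₐ + rₚ).
e = (1.037e+10 − 1.282e+09) / (1.037e+10 + 1.282e+09) = 9.088e+09 / 1.1652e+10 ≈ 0.78.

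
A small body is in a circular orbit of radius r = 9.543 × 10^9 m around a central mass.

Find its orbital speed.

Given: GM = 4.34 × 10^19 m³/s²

For a circular orbit, gravity supplies the centripetal force, so v = √(GM / r).
v = √(4.34e+19 / 9.543e+09) m/s ≈ 6.744e+04 m/s = 67.44 km/s.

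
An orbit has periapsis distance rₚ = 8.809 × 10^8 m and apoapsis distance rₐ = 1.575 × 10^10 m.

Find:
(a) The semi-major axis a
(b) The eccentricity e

(a) a = (rₚ + rₐ) / 2 = (8.809e+08 + 1.575e+10) / 2 ≈ 8.315e+09 m = 8.315 × 10^9 m.
(b) e = (rₐ − rₚ) / (rₐ + rₚ) = (1.575e+10 − 8.809e+08) / (1.575e+10 + 8.809e+08) ≈ 0.8941.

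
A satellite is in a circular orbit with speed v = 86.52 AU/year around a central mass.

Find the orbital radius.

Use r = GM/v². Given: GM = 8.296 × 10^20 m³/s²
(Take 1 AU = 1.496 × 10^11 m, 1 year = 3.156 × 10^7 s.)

Convert to SI: v = 86.52 AU/year = 410120 m/s.
For a circular orbit, v² = GM / r, so r = GM / v².
r = 8.296e+20 / (410120)² m ≈ 4.932e+09 m = 0.03297 AU.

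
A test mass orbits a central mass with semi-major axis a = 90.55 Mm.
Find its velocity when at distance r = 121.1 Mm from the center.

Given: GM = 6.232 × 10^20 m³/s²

Convert to SI: a = 90.55 Mm = 9.055e+07 m; r = 121.1 Mm = 1.211e+08 m.
Vis-viva: v = √(GM · (2/r − 1/a)).
2/r − 1/a = 2/1.211e+08 − 1/9.055e+07 = 5.47165e-09 m⁻¹.
v = √(6.232e+20 · 5.47165e-09) m/s ≈ 1.847e+06 m/s = 1847 km/s.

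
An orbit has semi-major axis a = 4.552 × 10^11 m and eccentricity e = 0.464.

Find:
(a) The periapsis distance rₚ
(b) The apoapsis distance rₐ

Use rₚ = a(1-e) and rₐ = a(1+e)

(a) rₚ = a(1 − e) = 4.552e+11 · (1 − 0.464) = 4.552e+11 · 0.536 ≈ 2.44e+11 m = 2.44 × 10^11 m.
(b) rₐ = a(1 + e) = 4.552e+11 · (1 + 0.464) = 4.552e+11 · 1.464 ≈ 6.664e+11 m = 6.664 × 10^11 m.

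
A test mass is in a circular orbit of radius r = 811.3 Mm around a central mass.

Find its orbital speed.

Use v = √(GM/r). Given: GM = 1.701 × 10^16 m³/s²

Convert to SI: r = 811.3 Mm = 8.113e+08 m.
For a circular orbit, gravity supplies the centripetal force, so v = √(GM / r).
v = √(1.701e+16 / 8.113e+08) m/s ≈ 4579 m/s = 4.579 km/s.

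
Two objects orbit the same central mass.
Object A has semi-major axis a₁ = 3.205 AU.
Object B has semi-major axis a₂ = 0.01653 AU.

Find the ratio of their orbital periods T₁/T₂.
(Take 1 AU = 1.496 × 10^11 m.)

Convert to SI: a₁ = 3.205 AU = 4.79468e+11 m; a₂ = 0.01653 AU = 2.47289e+09 m.
From Kepler's third law, (T₁/T₂)² = (a₁/a₂)³, so T₁/T₂ = (a₁/a₂)^(3/2).
a₁/a₂ = 4.79468e+11 / 2.47289e+09 = 193.89.
T₁/T₂ = (193.89)^(3/2) ≈ 2700.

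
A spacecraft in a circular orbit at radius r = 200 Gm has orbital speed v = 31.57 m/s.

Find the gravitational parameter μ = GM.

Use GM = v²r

Convert to SI: r = 200 Gm = 2e+11 m.
For a circular orbit v² = GM/r, so GM = v² · r.
GM = (31.57)² · 2e+11 m³/s² ≈ 1.993e+14 m³/s² = 1.993 × 10^14 m³/s².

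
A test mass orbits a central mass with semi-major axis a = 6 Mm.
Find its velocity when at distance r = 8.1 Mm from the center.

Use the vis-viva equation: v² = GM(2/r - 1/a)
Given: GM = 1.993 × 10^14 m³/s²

Convert to SI: a = 6 Mm = 6e+06 m; r = 8.1 Mm = 8.1e+06 m.
Vis-viva: v = √(GM · (2/r − 1/a)).
2/r − 1/a = 2/8.1e+06 − 1/6e+06 = 8.02469e-08 m⁻¹.
v = √(1.993e+14 · 8.02469e-08) m/s ≈ 3999 m/s = 3.999 km/s.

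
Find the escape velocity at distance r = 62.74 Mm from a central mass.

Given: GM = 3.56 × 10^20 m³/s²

Convert to SI: r = 62.74 Mm = 6.274e+07 m.
Escape velocity comes from setting total energy to zero: ½v² − GM/r = 0 ⇒ v_esc = √(2GM / r).
v_esc = √(2 · 3.56e+20 / 6.274e+07) m/s ≈ 3.369e+06 m/s = 3369 km/s.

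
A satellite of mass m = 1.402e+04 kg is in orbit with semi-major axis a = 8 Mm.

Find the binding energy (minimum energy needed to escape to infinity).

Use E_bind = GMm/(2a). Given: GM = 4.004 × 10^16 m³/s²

Convert to SI: a = 8 Mm = 8e+06 m.
Total orbital energy is E = −GMm/(2a); binding energy is E_bind = −E = GMm/(2a).
E_bind = 4.004e+16 · 1.402e+04 / (2 · 8e+06) J ≈ 3.509e+13 J = 35.09 TJ.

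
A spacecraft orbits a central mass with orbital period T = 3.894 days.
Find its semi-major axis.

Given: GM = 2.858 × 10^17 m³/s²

Convert to SI: T = 3.894 days = 336442 s.
Invert Kepler's third law: a = (GM · T² / (4π²))^(1/3).
Substituting T = 336442 s and GM = 2.858e+17 m³/s²:
a = (2.858e+17 · (336442)² / (4π²))^(1/3) m
a ≈ 9.358e+08 m = 9.358 × 10^8 m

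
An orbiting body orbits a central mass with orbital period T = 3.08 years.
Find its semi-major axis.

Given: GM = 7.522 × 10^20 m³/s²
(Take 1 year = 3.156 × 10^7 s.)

Convert to SI: T = 3.08 years = 9.72048e+07 s.
Invert Kepler's third law: a = (GM · T² / (4π²))^(1/3).
Substituting T = 9.72048e+07 s and GM = 7.522e+20 m³/s²:
a = (7.522e+20 · (9.72048e+07)² / (4π²))^(1/3) m
a ≈ 5.647e+11 m = 564.7 Gm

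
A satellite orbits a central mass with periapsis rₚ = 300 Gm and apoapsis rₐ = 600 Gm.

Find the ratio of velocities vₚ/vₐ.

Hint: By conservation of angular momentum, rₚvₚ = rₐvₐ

Convert to SI: rₚ = 300 Gm = 3e+11 m; rₐ = 600 Gm = 6e+11 m.
Conservation of angular momentum gives rₚvₚ = rₐvₐ, so vₚ/vₐ = rₐ/rₚ.
vₚ/vₐ = 6e+11 / 3e+11 ≈ 2.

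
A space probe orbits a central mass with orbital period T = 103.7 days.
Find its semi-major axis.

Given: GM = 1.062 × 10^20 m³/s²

Convert to SI: T = 103.7 days = 8.95968e+06 s.
Invert Kepler's third law: a = (GM · T² / (4π²))^(1/3).
Substituting T = 8.95968e+06 s and GM = 1.062e+20 m³/s²:
a = (1.062e+20 · (8.95968e+06)² / (4π²))^(1/3) m
a ≈ 6e+10 m = 60 Gm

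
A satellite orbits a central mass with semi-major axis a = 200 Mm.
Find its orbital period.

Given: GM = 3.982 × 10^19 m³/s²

Convert to SI: a = 200 Mm = 2e+08 m.
Kepler's third law: T = 2π √(a³ / GM).
Substituting a = 2e+08 m and GM = 3.982e+19 m³/s²:
T = 2π √((2e+08)³ / 3.982e+19) s
T ≈ 2816 s = 46.94 minutes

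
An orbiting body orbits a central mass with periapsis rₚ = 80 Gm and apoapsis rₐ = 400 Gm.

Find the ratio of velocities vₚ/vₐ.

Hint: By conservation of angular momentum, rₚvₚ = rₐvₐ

Convert to SI: rₚ = 80 Gm = 8e+10 m; rₐ = 400 Gm = 4e+11 m.
Conservation of angular momentum gives rₚvₚ = rₐvₐ, so vₚ/vₐ = rₐ/rₚ.
vₚ/vₐ = 4e+11 / 8e+10 ≈ 5.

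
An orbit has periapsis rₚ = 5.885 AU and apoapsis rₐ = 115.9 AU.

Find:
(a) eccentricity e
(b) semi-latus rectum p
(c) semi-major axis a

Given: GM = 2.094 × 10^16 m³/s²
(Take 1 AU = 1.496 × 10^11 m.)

Convert to SI: rₚ = 5.885 AU = 8.80396e+11 m; rₐ = 115.9 AU = 1.73386e+13 m.
(a) e = (rₐ − rₚ)/(rₐ + rₚ) = (1.73386e+13 − 8.80396e+11)/(1.73386e+13 + 8.80396e+11) ≈ 0.9034
(b) From a = (rₚ + rₐ)/2 = 9.10952e+12 m and e = (rₐ − rₚ)/(rₐ + rₚ) = 0.903354, p = a(1 − e²) = 9.10952e+12 · (1 − (0.903354)²) ≈ 1.676e+12 m
(c) a = (rₚ + rₐ)/2 = (8.80396e+11 + 1.73386e+13)/2 ≈ 9.11e+12 m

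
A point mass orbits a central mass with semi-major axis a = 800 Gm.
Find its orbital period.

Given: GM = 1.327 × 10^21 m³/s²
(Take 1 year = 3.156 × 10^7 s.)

Convert to SI: a = 800 Gm = 8e+11 m.
Kepler's third law: T = 2π √(a³ / GM).
Substituting a = 8e+11 m and GM = 1.327e+21 m³/s²:
T = 2π √((8e+11)³ / 1.327e+21) s
T ≈ 1.234e+08 s = 3.911 years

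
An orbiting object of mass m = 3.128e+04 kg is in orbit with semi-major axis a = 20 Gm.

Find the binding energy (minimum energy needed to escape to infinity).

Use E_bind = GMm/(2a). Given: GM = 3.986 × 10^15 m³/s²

Convert to SI: a = 20 Gm = 2e+10 m.
Total orbital energy is E = −GMm/(2a); binding energy is E_bind = −E = GMm/(2a).
E_bind = 3.986e+15 · 3.128e+04 / (2 · 2e+10) J ≈ 3.117e+09 J = 3.117 GJ.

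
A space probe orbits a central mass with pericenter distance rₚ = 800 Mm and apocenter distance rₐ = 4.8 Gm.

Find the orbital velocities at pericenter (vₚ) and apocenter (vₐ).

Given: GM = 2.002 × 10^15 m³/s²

Convert to SI: rₚ = 800 Mm = 8e+08 m; rₐ = 4.8 Gm = 4.8e+09 m.
Use the vis-viva equation v² = GM(2/r − 1/a) with a = (rₚ + rₐ)/2 = (8e+08 + 4.8e+09)/2 = 2.8e+09 m.
vₚ = √(GM · (2/rₚ − 1/a)) = √(2.002e+15 · (2/8e+08 − 1/2.8e+09)) m/s ≈ 2071 m/s = 2.071 km/s.
vₐ = √(GM · (2/rₐ − 1/a)) = √(2.002e+15 · (2/4.8e+09 − 1/2.8e+09)) m/s ≈ 345.2 m/s = 345.2 m/s.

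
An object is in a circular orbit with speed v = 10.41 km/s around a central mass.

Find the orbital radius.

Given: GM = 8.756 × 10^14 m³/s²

Convert to SI: v = 10.41 km/s = 10410 m/s.
For a circular orbit, v² = GM / r, so r = GM / v².
r = 8.756e+14 / (10410)² m ≈ 8.08e+06 m = 8.08 Mm.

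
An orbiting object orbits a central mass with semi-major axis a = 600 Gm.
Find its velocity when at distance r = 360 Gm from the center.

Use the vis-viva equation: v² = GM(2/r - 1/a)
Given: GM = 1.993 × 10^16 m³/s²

Convert to SI: a = 600 Gm = 6e+11 m; r = 360 Gm = 3.6e+11 m.
Vis-viva: v = √(GM · (2/r − 1/a)).
2/r − 1/a = 2/3.6e+11 − 1/6e+11 = 3.88889e-12 m⁻¹.
v = √(1.993e+16 · 3.88889e-12) m/s ≈ 278.4 m/s = 278.4 m/s.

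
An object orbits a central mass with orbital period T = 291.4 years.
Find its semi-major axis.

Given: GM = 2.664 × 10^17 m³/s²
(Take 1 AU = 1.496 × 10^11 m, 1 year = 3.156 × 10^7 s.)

Convert to SI: T = 291.4 years = 9.19658e+09 s.
Invert Kepler's third law: a = (GM · T² / (4π²))^(1/3).
Substituting T = 9.19658e+09 s and GM = 2.664e+17 m³/s²:
a = (2.664e+17 · (9.19658e+09)² / (4π²))^(1/3) m
a ≈ 8.295e+11 m = 5.545 AU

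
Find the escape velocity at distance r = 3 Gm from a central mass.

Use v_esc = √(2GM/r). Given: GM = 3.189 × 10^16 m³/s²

Convert to SI: r = 3 Gm = 3e+09 m.
Escape velocity comes from setting total energy to zero: ½v² − GM/r = 0 ⇒ v_esc = √(2GM / r).
v_esc = √(2 · 3.189e+16 / 3e+09) m/s ≈ 4611 m/s = 4.611 km/s.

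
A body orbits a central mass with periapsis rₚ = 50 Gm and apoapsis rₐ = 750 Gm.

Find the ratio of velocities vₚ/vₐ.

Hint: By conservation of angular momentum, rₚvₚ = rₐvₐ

Convert to SI: rₚ = 50 Gm = 5e+10 m; rₐ = 750 Gm = 7.5e+11 m.
Conservation of angular momentum gives rₚvₚ = rₐvₐ, so vₚ/vₐ = rₐ/rₚ.
vₚ/vₐ = 7.5e+11 / 5e+10 ≈ 15.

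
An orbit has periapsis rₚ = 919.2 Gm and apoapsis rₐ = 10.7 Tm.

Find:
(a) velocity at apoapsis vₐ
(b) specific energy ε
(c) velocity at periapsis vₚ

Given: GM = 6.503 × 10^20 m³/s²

Convert to SI: rₚ = 919.2 Gm = 9.192e+11 m; rₐ = 10.7 Tm = 1.07e+13 m.
(a) With a = (rₚ + rₐ)/2 = 5.8096e+12 m, vₐ = √(GM (2/rₐ − 1/a)) = √(6.503e+20 · (2/1.07e+13 − 1/5.8096e+12)) m/s ≈ 3101 m/s
(b) With a = (rₚ + rₐ)/2 = 5.8096e+12 m, ε = −GM/(2a) = −6.503e+20/(2 · 5.8096e+12) J/kg ≈ -5.597e+07 J/kg
(c) With a = (rₚ + rₐ)/2 = 5.8096e+12 m, vₚ = √(GM (2/rₚ − 1/a)) = √(6.503e+20 · (2/9.192e+11 − 1/5.8096e+12)) m/s ≈ 3.61e+04 m/s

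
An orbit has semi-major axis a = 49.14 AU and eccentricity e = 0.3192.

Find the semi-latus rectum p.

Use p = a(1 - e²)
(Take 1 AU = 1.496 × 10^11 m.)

Convert to SI: a = 49.14 AU = 7.35134e+12 m.
p = a (1 − e²).
p = 7.35134e+12 · (1 − (0.3192)²) = 7.35134e+12 · 0.898111 ≈ 6.602e+12 m = 44.13 AU.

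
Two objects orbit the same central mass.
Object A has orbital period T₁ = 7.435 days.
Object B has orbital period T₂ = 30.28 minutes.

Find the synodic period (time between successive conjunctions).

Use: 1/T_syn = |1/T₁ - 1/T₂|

Convert to SI: T₁ = 7.435 days = 642384 s; T₂ = 30.28 minutes = 1816.8 s.
T_syn = |T₁ · T₂ / (T₁ − T₂)|.
T_syn = |642384 · 1816.8 / (642384 − 1816.8)| s ≈ 1822 s = 30.37 minutes.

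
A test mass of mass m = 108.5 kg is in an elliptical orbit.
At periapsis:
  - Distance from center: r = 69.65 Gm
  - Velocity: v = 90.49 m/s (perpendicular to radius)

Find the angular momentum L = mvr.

Convert to SI: r = 69.65 Gm = 6.965e+10 m.
Since v is perpendicular to r, L = m · v · r.
L = 108.5 · 90.49 · 6.965e+10 kg·m²/s ≈ 6.838e+14 kg·m²/s.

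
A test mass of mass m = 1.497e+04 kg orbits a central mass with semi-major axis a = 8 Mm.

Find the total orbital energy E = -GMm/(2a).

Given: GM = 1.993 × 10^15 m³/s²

Convert to SI: a = 8 Mm = 8e+06 m.
E = −GMm / (2a).
E = −1.993e+15 · 1.497e+04 / (2 · 8e+06) J ≈ -1.865e+12 J = -1.865 TJ.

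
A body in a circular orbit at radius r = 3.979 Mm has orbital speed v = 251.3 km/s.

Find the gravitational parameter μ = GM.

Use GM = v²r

Convert to SI: r = 3.979 Mm = 3.979e+06 m; v = 251.3 km/s = 251300 m/s.
For a circular orbit v² = GM/r, so GM = v² · r.
GM = (251300)² · 3.979e+06 m³/s² ≈ 2.513e+17 m³/s² = 2.513 × 10^17 m³/s².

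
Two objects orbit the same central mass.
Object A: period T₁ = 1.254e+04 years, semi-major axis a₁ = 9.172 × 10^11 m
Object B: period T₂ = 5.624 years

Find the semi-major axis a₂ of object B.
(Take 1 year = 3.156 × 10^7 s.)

Convert to SI: T₁ = 1.254e+04 years = 3.95762e+11 s; T₂ = 5.624 years = 1.77493e+08 s.
Kepler's third law: (T₁/T₂)² = (a₁/a₂)³ ⇒ a₂ = a₁ · (T₂/T₁)^(2/3).
T₂/T₁ = 1.77493e+08 / 3.95762e+11 = 0.000448485.
a₂ = 9.172e+11 · (0.000448485)^(2/3) m ≈ 5.374e+09 m = 5.374 × 10^9 m.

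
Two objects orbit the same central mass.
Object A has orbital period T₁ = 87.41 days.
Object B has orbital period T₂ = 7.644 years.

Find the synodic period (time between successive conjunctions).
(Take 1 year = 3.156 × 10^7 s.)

Convert to SI: T₁ = 87.41 days = 7.55222e+06 s; T₂ = 7.644 years = 2.41245e+08 s.
T_syn = |T₁ · T₂ / (T₁ − T₂)|.
T_syn = |7.55222e+06 · 2.41245e+08 / (7.55222e+06 − 2.41245e+08)| s ≈ 7.796e+06 s = 90.23 days.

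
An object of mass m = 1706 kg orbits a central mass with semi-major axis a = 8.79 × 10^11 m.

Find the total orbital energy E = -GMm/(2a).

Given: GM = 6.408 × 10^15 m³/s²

E = −GMm / (2a).
E = −6.408e+15 · 1706 / (2 · 8.79e+11) J ≈ -6.218e+06 J = -6.218 MJ.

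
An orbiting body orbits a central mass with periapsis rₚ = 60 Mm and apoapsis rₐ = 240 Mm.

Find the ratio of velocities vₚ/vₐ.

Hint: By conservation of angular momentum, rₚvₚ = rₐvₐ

Convert to SI: rₚ = 60 Mm = 6e+07 m; rₐ = 240 Mm = 2.4e+08 m.
Conservation of angular momentum gives rₚvₚ = rₐvₐ, so vₚ/vₐ = rₐ/rₚ.
vₚ/vₐ = 2.4e+08 / 6e+07 ≈ 4.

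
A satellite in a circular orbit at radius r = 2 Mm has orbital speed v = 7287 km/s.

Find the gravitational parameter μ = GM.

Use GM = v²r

Convert to SI: r = 2 Mm = 2e+06 m; v = 7287 km/s = 7.287e+06 m/s.
For a circular orbit v² = GM/r, so GM = v² · r.
GM = (7.287e+06)² · 2e+06 m³/s² ≈ 1.062e+20 m³/s² = 1.062 × 10^20 m³/s².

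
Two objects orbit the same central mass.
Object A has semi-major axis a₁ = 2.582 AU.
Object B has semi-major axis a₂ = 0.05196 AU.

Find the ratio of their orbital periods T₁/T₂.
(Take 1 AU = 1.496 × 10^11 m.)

Convert to SI: a₁ = 2.582 AU = 3.86267e+11 m; a₂ = 0.05196 AU = 7.77322e+09 m.
From Kepler's third law, (T₁/T₂)² = (a₁/a₂)³, so T₁/T₂ = (a₁/a₂)^(3/2).
a₁/a₂ = 3.86267e+11 / 7.77322e+09 = 49.6921.
T₁/T₂ = (49.6921)^(3/2) ≈ 350.3.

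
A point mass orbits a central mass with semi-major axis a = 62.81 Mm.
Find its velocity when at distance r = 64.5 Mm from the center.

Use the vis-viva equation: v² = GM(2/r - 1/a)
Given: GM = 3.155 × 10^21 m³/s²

Convert to SI: a = 62.81 Mm = 6.281e+07 m; r = 64.5 Mm = 6.45e+07 m.
Vis-viva: v = √(GM · (2/r − 1/a)).
2/r − 1/a = 2/6.45e+07 − 1/6.281e+07 = 1.50867e-08 m⁻¹.
v = √(3.155e+21 · 1.50867e-08) m/s ≈ 6.899e+06 m/s = 6899 km/s.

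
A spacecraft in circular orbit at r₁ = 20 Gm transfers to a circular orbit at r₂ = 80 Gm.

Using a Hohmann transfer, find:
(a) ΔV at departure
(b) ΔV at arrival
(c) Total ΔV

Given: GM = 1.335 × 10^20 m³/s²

Convert to SI: r₁ = 20 Gm = 2e+10 m; r₂ = 80 Gm = 8e+10 m.
Transfer semi-major axis: a_t = (r₁ + r₂)/2 = (2e+10 + 8e+10)/2 = 5e+10 m.
Circular speeds: v₁ = √(GM/r₁) = 81700.7 m/s, v₂ = √(GM/r₂) = 40850.3 m/s.
Transfer speeds (vis-viva v² = GM(2/r − 1/a_t)): v₁ᵗ = 103344 m/s, v₂ᵗ = 25836 m/s.
(a) ΔV₁ = |v₁ᵗ − v₁| ≈ 2.164e+04 m/s = 21.64 km/s.
(b) ΔV₂ = |v₂ − v₂ᵗ| ≈ 1.501e+04 m/s = 15.01 km/s.
(c) ΔV_total = ΔV₁ + ΔV₂ ≈ 3.666e+04 m/s = 36.66 km/s.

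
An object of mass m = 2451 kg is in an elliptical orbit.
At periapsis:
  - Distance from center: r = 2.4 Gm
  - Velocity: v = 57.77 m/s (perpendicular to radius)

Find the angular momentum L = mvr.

Convert to SI: r = 2.4 Gm = 2.4e+09 m.
Since v is perpendicular to r, L = m · v · r.
L = 2451 · 57.77 · 2.4e+09 kg·m²/s ≈ 3.398e+14 kg·m²/s.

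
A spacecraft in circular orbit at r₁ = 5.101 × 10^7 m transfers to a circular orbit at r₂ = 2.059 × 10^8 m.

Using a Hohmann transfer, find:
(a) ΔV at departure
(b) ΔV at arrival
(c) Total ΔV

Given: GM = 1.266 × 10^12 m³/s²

Transfer semi-major axis: a_t = (r₁ + r₂)/2 = (5.101e+07 + 2.059e+08)/2 = 1.28455e+08 m.
Circular speeds: v₁ = √(GM/r₁) = 157.539 m/s, v₂ = √(GM/r₂) = 78.4131 m/s.
Transfer speeds (vis-viva v² = GM(2/r − 1/a_t)): v₁ᵗ = 199.454 m/s, v₂ᵗ = 49.413 m/s.
(a) ΔV₁ = |v₁ᵗ − v₁| ≈ 41.91 m/s = 41.91 m/s.
(b) ΔV₂ = |v₂ − v₂ᵗ| ≈ 29 m/s = 29 m/s.
(c) ΔV_total = ΔV₁ + ΔV₂ ≈ 70.91 m/s = 70.91 m/s.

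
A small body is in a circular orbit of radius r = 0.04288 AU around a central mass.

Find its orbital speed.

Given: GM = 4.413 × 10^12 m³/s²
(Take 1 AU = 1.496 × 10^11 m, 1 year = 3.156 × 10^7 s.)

Convert to SI: r = 0.04288 AU = 6.41485e+09 m.
For a circular orbit, gravity supplies the centripetal force, so v = √(GM / r).
v = √(4.413e+12 / 6.41485e+09) m/s ≈ 26.23 m/s = 0.005533 AU/year.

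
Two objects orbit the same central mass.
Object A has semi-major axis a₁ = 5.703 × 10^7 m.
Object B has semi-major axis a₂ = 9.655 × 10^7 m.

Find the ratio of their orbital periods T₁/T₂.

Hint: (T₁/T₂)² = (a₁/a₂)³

From Kepler's third law, (T₁/T₂)² = (a₁/a₂)³, so T₁/T₂ = (a₁/a₂)^(3/2).
a₁/a₂ = 5.703e+07 / 9.655e+07 = 0.590678.
T₁/T₂ = (0.590678)^(3/2) ≈ 0.454.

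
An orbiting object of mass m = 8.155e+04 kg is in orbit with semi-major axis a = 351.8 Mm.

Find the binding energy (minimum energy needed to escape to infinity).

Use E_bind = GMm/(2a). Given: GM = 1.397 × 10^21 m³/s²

Convert to SI: a = 351.8 Mm = 3.518e+08 m.
Total orbital energy is E = −GMm/(2a); binding energy is E_bind = −E = GMm/(2a).
E_bind = 1.397e+21 · 8.155e+04 / (2 · 3.518e+08) J ≈ 1.619e+17 J = 161.9 PJ.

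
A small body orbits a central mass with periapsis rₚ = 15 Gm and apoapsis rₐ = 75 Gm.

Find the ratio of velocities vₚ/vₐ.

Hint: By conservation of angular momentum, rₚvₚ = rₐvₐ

Convert to SI: rₚ = 15 Gm = 1.5e+10 m; rₐ = 75 Gm = 7.5e+10 m.
Conservation of angular momentum gives rₚvₚ = rₐvₐ, so vₚ/vₐ = rₐ/rₚ.
vₚ/vₐ = 7.5e+10 / 1.5e+10 ≈ 5.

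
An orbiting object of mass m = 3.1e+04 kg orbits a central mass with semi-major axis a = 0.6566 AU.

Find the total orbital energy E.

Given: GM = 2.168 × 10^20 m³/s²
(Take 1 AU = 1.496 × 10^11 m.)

Convert to SI: a = 0.6566 AU = 9.82274e+10 m.
E = −GMm / (2a).
E = −2.168e+20 · 3.1e+04 / (2 · 9.82274e+10) J ≈ -3.421e+13 J = -34.21 TJ.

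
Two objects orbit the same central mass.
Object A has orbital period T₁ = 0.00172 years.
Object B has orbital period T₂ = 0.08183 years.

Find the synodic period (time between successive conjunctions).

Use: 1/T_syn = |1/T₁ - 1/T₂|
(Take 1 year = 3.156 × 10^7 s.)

Convert to SI: T₁ = 0.00172 years = 54283.2 s; T₂ = 0.08183 years = 2.58255e+06 s.
T_syn = |T₁ · T₂ / (T₁ − T₂)|.
T_syn = |54283.2 · 2.58255e+06 / (54283.2 − 2.58255e+06)| s ≈ 5.545e+04 s = 0.001757 years.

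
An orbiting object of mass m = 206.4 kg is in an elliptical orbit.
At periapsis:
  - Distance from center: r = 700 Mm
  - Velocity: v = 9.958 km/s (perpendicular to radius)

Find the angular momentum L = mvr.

Convert to SI: r = 700 Mm = 7e+08 m; v = 9.958 km/s = 9958 m/s.
Since v is perpendicular to r, L = m · v · r.
L = 206.4 · 9958 · 7e+08 kg·m²/s ≈ 1.439e+15 kg·m²/s.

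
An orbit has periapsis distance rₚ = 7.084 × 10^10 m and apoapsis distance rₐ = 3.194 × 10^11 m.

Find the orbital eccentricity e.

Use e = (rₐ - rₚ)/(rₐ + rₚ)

e = (rₐ − rₚ) / (rₐ + rₚ).
e = (3.194e+11 − 7.084e+10) / (3.194e+11 + 7.084e+10) = 2.4856e+11 / 3.9024e+11 ≈ 0.6369.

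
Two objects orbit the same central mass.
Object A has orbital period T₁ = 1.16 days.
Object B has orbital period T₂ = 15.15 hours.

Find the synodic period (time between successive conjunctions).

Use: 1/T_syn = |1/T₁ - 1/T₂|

Convert to SI: T₁ = 1.16 days = 100224 s; T₂ = 15.15 hours = 54540 s.
T_syn = |T₁ · T₂ / (T₁ − T₂)|.
T_syn = |100224 · 54540 / (100224 − 54540)| s ≈ 1.197e+05 s = 1.385 days.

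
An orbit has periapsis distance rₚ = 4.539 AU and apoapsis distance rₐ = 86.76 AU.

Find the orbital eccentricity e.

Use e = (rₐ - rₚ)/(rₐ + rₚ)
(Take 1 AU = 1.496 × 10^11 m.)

Convert to SI: rₚ = 4.539 AU = 6.79034e+11 m; rₐ = 86.76 AU = 1.29793e+13 m.
e = (rₐ − rₚ) / (rₐ + rₚ).
e = (1.29793e+13 − 6.79034e+11) / (1.29793e+13 + 6.79034e+11) = 1.23003e+13 / 1.36583e+13 ≈ 0.9006.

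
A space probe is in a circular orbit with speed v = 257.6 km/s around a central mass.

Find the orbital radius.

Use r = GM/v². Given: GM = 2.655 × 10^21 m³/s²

Convert to SI: v = 257.6 km/s = 257600 m/s.
For a circular orbit, v² = GM / r, so r = GM / v².
r = 2.655e+21 / (257600)² m ≈ 4.001e+10 m = 40.01 Gm.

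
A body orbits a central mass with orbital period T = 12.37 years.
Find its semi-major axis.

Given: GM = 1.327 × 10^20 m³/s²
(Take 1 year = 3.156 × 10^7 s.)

Convert to SI: T = 12.37 years = 3.90397e+08 s.
Invert Kepler's third law: a = (GM · T² / (4π²))^(1/3).
Substituting T = 3.90397e+08 s and GM = 1.327e+20 m³/s²:
a = (1.327e+20 · (3.90397e+08)² / (4π²))^(1/3) m
a ≈ 8.002e+11 m = 800.2 Gm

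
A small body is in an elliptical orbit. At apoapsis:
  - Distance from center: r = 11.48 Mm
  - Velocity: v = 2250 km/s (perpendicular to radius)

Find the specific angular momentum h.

Convert to SI: r = 11.48 Mm = 1.148e+07 m; v = 2250 km/s = 2.25e+06 m/s.
With v perpendicular to r, h = r · v.
h = 1.148e+07 · 2.25e+06 m²/s ≈ 2.583e+13 m²/s.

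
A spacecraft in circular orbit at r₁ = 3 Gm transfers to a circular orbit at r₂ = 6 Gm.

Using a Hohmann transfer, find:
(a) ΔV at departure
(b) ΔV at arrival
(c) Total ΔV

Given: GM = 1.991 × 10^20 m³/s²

Convert to SI: r₁ = 3 Gm = 3e+09 m; r₂ = 6 Gm = 6e+09 m.
Transfer semi-major axis: a_t = (r₁ + r₂)/2 = (3e+09 + 6e+09)/2 = 4.5e+09 m.
Circular speeds: v₁ = √(GM/r₁) = 257617 m/s, v₂ = √(GM/r₂) = 182163 m/s.
Transfer speeds (vis-viva v² = GM(2/r − 1/a_t)): v₁ᵗ = 297471 m/s, v₂ᵗ = 148735 m/s.
(a) ΔV₁ = |v₁ᵗ − v₁| ≈ 3.985e+04 m/s = 39.85 km/s.
(b) ΔV₂ = |v₂ − v₂ᵗ| ≈ 3.343e+04 m/s = 33.43 km/s.
(c) ΔV_total = ΔV₁ + ΔV₂ ≈ 7.328e+04 m/s = 73.28 km/s.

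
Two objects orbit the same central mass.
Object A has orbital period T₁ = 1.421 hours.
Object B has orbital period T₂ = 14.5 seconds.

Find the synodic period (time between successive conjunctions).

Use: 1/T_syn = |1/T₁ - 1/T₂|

Convert to SI: T₁ = 1.421 hours = 5115.6 s.
T_syn = |T₁ · T₂ / (T₁ − T₂)|.
T_syn = |5115.6 · 14.5 / (5115.6 − 14.5)| s ≈ 14.54 s = 14.54 seconds.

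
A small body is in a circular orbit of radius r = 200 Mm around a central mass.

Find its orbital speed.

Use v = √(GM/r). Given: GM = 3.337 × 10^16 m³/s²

Convert to SI: r = 200 Mm = 2e+08 m.
For a circular orbit, gravity supplies the centripetal force, so v = √(GM / r).
v = √(3.337e+16 / 2e+08) m/s ≈ 1.292e+04 m/s = 12.92 km/s.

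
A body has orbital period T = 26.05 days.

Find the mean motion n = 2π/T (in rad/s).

Convert to SI: T = 26.05 days = 2.25072e+06 s.
n = 2π / T.
n = 2π / 2.25072e+06 s ≈ 2.792e-06 rad/s.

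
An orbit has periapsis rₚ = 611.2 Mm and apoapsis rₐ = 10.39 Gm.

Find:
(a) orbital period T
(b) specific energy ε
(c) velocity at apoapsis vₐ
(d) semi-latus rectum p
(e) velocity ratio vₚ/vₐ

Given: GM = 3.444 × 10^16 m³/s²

Convert to SI: rₚ = 611.2 Mm = 6.112e+08 m; rₐ = 10.39 Gm = 1.039e+10 m.
(a) With a = (rₚ + rₐ)/2 = 5.5006e+09 m, T = 2π √(a³/GM) = 2π √((5.5006e+09)³/3.444e+16) s ≈ 1.381e+07 s
(b) With a = (rₚ + rₐ)/2 = 5.5006e+09 m, ε = −GM/(2a) = −3.444e+16/(2 · 5.5006e+09) J/kg ≈ -3.131e+06 J/kg
(c) With a = (rₚ + rₐ)/2 = 5.5006e+09 m, vₐ = √(GM (2/rₐ − 1/a)) = √(3.444e+16 · (2/1.039e+10 − 1/5.5006e+09)) m/s ≈ 606.9 m/s
(d) From a = (rₚ + rₐ)/2 = 5.5006e+09 m and e = (rₐ − rₚ)/(rₐ + rₚ) = 0.888885, p = a(1 − e²) = 5.5006e+09 · (1 − (0.888885)²) ≈ 1.154e+09 m
(e) Conservation of angular momentum (rₚvₚ = rₐvₐ) gives vₚ/vₐ = rₐ/rₚ = 1.039e+10/6.112e+08 ≈ 17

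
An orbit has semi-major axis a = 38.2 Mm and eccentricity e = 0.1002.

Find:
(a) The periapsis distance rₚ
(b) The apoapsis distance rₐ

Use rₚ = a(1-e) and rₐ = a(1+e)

Convert to SI: a = 38.2 Mm = 3.82e+07 m.
(a) rₚ = a(1 − e) = 3.82e+07 · (1 − 0.1002) = 3.82e+07 · 0.8998 ≈ 3.437e+07 m = 34.37 Mm.
(b) rₐ = a(1 + e) = 3.82e+07 · (1 + 0.1002) = 3.82e+07 · 1.1002 ≈ 4.203e+07 m = 42.03 Mm.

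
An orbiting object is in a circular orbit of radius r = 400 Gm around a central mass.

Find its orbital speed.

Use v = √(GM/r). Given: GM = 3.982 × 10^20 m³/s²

Convert to SI: r = 400 Gm = 4e+11 m.
For a circular orbit, gravity supplies the centripetal force, so v = √(GM / r).
v = √(3.982e+20 / 4e+11) m/s ≈ 3.155e+04 m/s = 31.55 km/s.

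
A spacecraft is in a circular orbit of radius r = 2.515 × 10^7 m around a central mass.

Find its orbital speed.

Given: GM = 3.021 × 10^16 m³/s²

For a circular orbit, gravity supplies the centripetal force, so v = √(GM / r).
v = √(3.021e+16 / 2.515e+07) m/s ≈ 3.466e+04 m/s = 34.66 km/s.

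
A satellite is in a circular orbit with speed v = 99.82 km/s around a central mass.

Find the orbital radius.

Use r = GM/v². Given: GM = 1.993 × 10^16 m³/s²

Convert to SI: v = 99.82 km/s = 99820 m/s.
For a circular orbit, v² = GM / r, so r = GM / v².
r = 1.993e+16 / (99820)² m ≈ 2e+06 m = 2 Mm.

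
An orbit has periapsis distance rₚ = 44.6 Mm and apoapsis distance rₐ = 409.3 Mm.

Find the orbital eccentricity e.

Convert to SI: rₚ = 44.6 Mm = 4.46e+07 m; rₐ = 409.3 Mm = 4.093e+08 m.
e = (rₐ − rₚ) / (rₐ + rₚ).
e = (4.093e+08 − 4.46e+07) / (4.093e+08 + 4.46e+07) = 3.647e+08 / 4.539e+08 ≈ 0.8035.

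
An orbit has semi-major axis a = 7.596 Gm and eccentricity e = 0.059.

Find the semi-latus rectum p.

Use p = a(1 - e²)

Convert to SI: a = 7.596 Gm = 7.596e+09 m.
p = a (1 − e²).
p = 7.596e+09 · (1 − (0.059)²) = 7.596e+09 · 0.996519 ≈ 7.57e+09 m = 7.57 Gm.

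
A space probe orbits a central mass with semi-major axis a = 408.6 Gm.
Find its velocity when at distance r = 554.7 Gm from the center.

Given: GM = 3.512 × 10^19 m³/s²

Convert to SI: a = 408.6 Gm = 4.086e+11 m; r = 554.7 Gm = 5.547e+11 m.
Vis-viva: v = √(GM · (2/r − 1/a)).
2/r − 1/a = 2/5.547e+11 − 1/4.086e+11 = 1.15817e-12 m⁻¹.
v = √(3.512e+19 · 1.15817e-12) m/s ≈ 6378 m/s = 6.378 km/s.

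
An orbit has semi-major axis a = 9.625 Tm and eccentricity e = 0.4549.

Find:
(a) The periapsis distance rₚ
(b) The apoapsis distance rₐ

Convert to SI: a = 9.625 Tm = 9.625e+12 m.
(a) rₚ = a(1 − e) = 9.625e+12 · (1 − 0.4549) = 9.625e+12 · 0.5451 ≈ 5.247e+12 m = 5.247 Tm.
(b) rₐ = a(1 + e) = 9.625e+12 · (1 + 0.4549) = 9.625e+12 · 1.4549 ≈ 1.4e+13 m = 14 Tm.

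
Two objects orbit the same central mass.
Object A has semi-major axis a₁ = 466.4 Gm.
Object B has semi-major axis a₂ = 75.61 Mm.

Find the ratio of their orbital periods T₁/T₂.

Convert to SI: a₁ = 466.4 Gm = 4.664e+11 m; a₂ = 75.61 Mm = 7.561e+07 m.
From Kepler's third law, (T₁/T₂)² = (a₁/a₂)³, so T₁/T₂ = (a₁/a₂)^(3/2).
a₁/a₂ = 4.664e+11 / 7.561e+07 = 6168.5.
T₁/T₂ = (6168.5)^(3/2) ≈ 4.845e+05.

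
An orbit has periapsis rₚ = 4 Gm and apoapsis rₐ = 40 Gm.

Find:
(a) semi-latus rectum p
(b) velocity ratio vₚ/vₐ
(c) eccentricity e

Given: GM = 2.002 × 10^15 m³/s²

Convert to SI: rₚ = 4 Gm = 4e+09 m; rₐ = 40 Gm = 4e+10 m.
(a) From a = (rₚ + rₐ)/2 = 2.2e+10 m and e = (rₐ − rₚ)/(rₐ + rₚ) = 0.818182, p = a(1 − e²) = 2.2e+10 · (1 − (0.818182)²) ≈ 7.273e+09 m
(b) Conservation of angular momentum (rₚvₚ = rₐvₐ) gives vₚ/vₐ = rₐ/rₚ = 4e+10/4e+09 ≈ 10
(c) e = (rₐ − rₚ)/(rₐ + rₚ) = (4e+10 − 4e+09)/(4e+10 + 4e+09) ≈ 0.8182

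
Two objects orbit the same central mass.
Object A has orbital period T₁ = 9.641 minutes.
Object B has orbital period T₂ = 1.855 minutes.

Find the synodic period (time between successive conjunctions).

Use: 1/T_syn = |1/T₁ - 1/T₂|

Convert to SI: T₁ = 9.641 minutes = 578.46 s; T₂ = 1.855 minutes = 111.3 s.
T_syn = |T₁ · T₂ / (T₁ − T₂)|.
T_syn = |578.46 · 111.3 / (578.46 − 111.3)| s ≈ 137.8 s = 2.297 minutes.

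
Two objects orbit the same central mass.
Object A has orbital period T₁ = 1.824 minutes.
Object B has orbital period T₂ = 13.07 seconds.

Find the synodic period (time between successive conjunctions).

Convert to SI: T₁ = 1.824 minutes = 109.44 s.
T_syn = |T₁ · T₂ / (T₁ − T₂)|.
T_syn = |109.44 · 13.07 / (109.44 − 13.07)| s ≈ 14.84 s = 14.84 seconds.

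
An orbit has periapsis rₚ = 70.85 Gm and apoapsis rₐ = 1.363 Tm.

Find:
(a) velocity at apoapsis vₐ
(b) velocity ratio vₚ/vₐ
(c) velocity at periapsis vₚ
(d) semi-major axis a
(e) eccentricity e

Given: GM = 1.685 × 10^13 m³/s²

Convert to SI: rₚ = 70.85 Gm = 7.085e+10 m; rₐ = 1.363 Tm = 1.363e+12 m.
(a) With a = (rₚ + rₐ)/2 = 7.16925e+11 m, vₐ = √(GM (2/rₐ − 1/a)) = √(1.685e+13 · (2/1.363e+12 − 1/7.16925e+11)) m/s ≈ 1.105 m/s
(b) Conservation of angular momentum (rₚvₚ = rₐvₐ) gives vₚ/vₐ = rₐ/rₚ = 1.363e+12/7.085e+10 ≈ 19.24
(c) With a = (rₚ + rₐ)/2 = 7.16925e+11 m, vₚ = √(GM (2/rₚ − 1/a)) = √(1.685e+13 · (2/7.085e+10 − 1/7.16925e+11)) m/s ≈ 21.26 m/s
(d) a = (rₚ + rₐ)/2 = (7.085e+10 + 1.363e+12)/2 ≈ 7.169e+11 m
(e) e = (rₐ − rₚ)/(rₐ + rₚ) = (1.363e+12 − 7.085e+10)/(1.363e+12 + 7.085e+10) ≈ 0.9012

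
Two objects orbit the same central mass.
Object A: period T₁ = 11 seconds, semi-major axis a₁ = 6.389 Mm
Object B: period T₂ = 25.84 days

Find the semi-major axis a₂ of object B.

Convert to SI: a₁ = 6.389 Mm = 6.389e+06 m; T₂ = 25.84 days = 2.23258e+06 s.
Kepler's third law: (T₁/T₂)² = (a₁/a₂)³ ⇒ a₂ = a₁ · (T₂/T₁)^(2/3).
T₂/T₁ = 2.23258e+06 / 11 = 202961.
a₂ = 6.389e+06 · (202961)^(2/3) m ≈ 2.207e+10 m = 22.07 Gm.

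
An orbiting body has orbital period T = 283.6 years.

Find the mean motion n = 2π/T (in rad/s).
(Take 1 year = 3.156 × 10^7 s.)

Convert to SI: T = 283.6 years = 8.95042e+09 s.
n = 2π / T.
n = 2π / 8.95042e+09 s ≈ 7.02e-10 rad/s.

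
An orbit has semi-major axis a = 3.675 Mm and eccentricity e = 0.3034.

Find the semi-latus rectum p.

Convert to SI: a = 3.675 Mm = 3.675e+06 m.
p = a (1 − e²).
p = 3.675e+06 · (1 − (0.3034)²) = 3.675e+06 · 0.907948 ≈ 3.337e+06 m = 3.337 Mm.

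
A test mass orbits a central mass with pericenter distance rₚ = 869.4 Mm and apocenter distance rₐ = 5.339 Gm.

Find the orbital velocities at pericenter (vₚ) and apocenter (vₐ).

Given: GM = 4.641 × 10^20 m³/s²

Convert to SI: rₚ = 869.4 Mm = 8.694e+08 m; rₐ = 5.339 Gm = 5.339e+09 m.
Use the vis-viva equation v² = GM(2/r − 1/a) with a = (rₚ + rₐ)/2 = (8.694e+08 + 5.339e+09)/2 = 3.1042e+09 m.
vₚ = √(GM · (2/rₚ − 1/a)) = √(4.641e+20 · (2/8.694e+08 − 1/3.1042e+09)) m/s ≈ 9.582e+05 m/s = 958.2 km/s.
vₐ = √(GM · (2/rₐ − 1/a)) = √(4.641e+20 · (2/5.339e+09 − 1/3.1042e+09)) m/s ≈ 1.56e+05 m/s = 156 km/s.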